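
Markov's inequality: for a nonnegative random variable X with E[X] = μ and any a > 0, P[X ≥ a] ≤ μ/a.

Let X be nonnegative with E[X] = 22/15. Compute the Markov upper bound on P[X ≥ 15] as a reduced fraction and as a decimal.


μ = E[X] = 22/15, a = 15.
Markov: P[X ≥ 15] ≤ μ/a = (22/15)/15 = 22/225.
Numerically: ≈ 0.097778.
(Since a = 15 > μ = 1.466667, the bound 22/225 is < 1 and informative.)

P[X ≥ 15] ≤ 22/225 ≈ 0.097778.


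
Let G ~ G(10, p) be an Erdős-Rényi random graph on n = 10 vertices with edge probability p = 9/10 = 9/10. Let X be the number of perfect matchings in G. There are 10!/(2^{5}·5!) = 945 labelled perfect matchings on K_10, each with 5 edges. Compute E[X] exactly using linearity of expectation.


K_10 has 10!/(2^{5}·5!) = 945 labelled perfect matchings.
For each such perfect matching H, let X_H = 1 if all 5 edges of H are present in G. Then P[X_H = 1] = p^{5} = (9/10)^{5} = 59049/100000.
By linearity: E[X] = Σ_H E[X_H] = 945 · p^{5} = 945 · 59049/100000 = 11160261/20000.
Numerically: E[X] ≈ 558.013.

E[X] = 945 · (9/10)^{5} = 11160261/20000 ≈ 558.013.


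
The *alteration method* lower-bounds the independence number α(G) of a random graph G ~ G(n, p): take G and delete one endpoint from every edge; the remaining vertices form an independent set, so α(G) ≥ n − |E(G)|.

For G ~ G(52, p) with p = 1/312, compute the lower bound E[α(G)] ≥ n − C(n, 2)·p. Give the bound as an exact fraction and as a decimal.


E[|E(G)|] = C(52, 2)·p = 1326 · (1/312) = 17/4.
E[α(G)] ≥ n − E[|E(G)|] = 52 − 17/4 = 191/4.
Numerically: ≈ 47.7500.
(This is only a lower bound; the true E[α(G)] may be larger.)

E[α(G)] ≥ 191/4 ≈ 47.7500.


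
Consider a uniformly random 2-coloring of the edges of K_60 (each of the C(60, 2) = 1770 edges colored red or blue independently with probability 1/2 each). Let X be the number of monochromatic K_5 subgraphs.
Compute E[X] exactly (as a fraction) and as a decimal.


Let X = Σ_S X_S over the C(60, 5) = 5461512 subsets S of size 5, where X_S = 1 if the K_5 on S is monochromatic.
For a fixed S, the K_5 on S has C(5, 2) = 10 edges. P[all 10 edges red] = (1/2)^10, and likewise for blue, so P[monochromatic] = 2·(1/2)^10 = 2^{1 − 10} = 1/512.
By linearity: E[X] = C(60, 5) · 2^{1 − 10} = 5461512 · 1/512 = 682689/64.
Numerically: E[X] ≈ 10667.0156.

E[X] = C(60,5)·2^(1−C(5,2)) = 682689/64 ≈ 10667.0156.


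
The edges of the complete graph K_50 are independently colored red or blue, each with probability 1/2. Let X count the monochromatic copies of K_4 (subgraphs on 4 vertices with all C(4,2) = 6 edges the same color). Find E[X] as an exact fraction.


Let X = Σ_S X_S over the C(50, 4) = 230300 subsets S of size 4, where X_S = 1 if the K_4 on S is monochromatic.
For a fixed S, the K_4 on S has C(4, 2) = 6 edges. P[all 6 edges red] = (1/2)^6, and likewise for blue, so P[monochromatic] = 2·(1/2)^6 = 2^{1 − 6} = 1/32.
By linearity: E[X] = C(50, 4) · 2^{1 − 6} = 230300 · 1/32 = 57575/8.
Numerically: E[X] ≈ 7196.875000.

E[X] = C(50,4)·2^(1−C(4,2)) = 57575/8 ≈ 7196.875000.


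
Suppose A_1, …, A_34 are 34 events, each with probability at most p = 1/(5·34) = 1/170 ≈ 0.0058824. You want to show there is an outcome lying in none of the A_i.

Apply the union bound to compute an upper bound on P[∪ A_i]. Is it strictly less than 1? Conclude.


Union bound: P[∪_{i=1}^{34} A_i] ≤ Σ_i P[A_i] ≤ 34·p = 34·(1/170) = 1/5.
Numerically: 1/5 ≈ 0.2000000.
Is 1/5 < 1? YES.
Since P[∪ A_i] ≤ 1/5 < 1, the complement has P[∩ A_i^c] ≥ 1 − 1/5 = 4/5 > 0, so some outcome avoids every A_i.

34·p = 1/5 ≈ 0.2000000; existence CERTIFIED by the union bound.


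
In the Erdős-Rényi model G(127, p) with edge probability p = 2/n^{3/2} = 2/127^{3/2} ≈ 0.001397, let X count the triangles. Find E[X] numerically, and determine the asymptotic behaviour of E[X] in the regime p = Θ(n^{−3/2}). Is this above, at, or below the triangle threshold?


Number of potential triangles: C(127, 3) = 333375.
Each occurs with probability p³ ≈ (0.001397)³ ≈ 2.728810e-09.
By linearity: E[X] = C(127, 3)·p³ ≈ 333375 · 2.728810e-09 ≈ 0.0009.
Since α = 3/2 > 1, p = c/n^{3/2} = o(1/n) is below the triangle threshold p ~ 1/n. Asymptotically E[X] ~ (c³/6)·n^{3(1−α)} = (2³/6)·n^{-1.5} → 0, so by Markov's inequality G has no triangles w.h.p.

E[X] ≈ 0.0009; in regime p = Θ(1/n^{3/2}) E[X] tends to 0 (below the triangle threshold p ~ 1/n).


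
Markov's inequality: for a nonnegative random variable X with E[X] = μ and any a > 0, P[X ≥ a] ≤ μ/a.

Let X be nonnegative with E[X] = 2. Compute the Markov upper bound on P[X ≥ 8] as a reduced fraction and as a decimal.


μ = E[X] = 2, a = 8.
Markov: P[X ≥ 8] ≤ μ/a = (2)/8 = 1/4.
Numerically: ≈ 0.250000.
(Since a = 8 > μ = 2.000000, the bound 1/4 is < 1 and informative.)

P[X ≥ 8] ≤ 1/4 ≈ 0.250000.


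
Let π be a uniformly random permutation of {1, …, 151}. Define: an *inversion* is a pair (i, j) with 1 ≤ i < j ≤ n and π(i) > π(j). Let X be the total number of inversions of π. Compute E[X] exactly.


Write X = Σ X_I over the C(151, 2) = 11325 pairs i < j, with X_I the indicator of one inversion.
There are 11325 indicators.
For each fixed pair i < j, the values π(i) and π(j) are two distinct elements of {1, …, 151} in uniformly random order; by symmetry P[π(i) > π(j)] = 1/2.
By linearity: E[X] = 11325 · (1/2) = C(151, 2) · (1/2) = 11325/2 = 11325/2 ≈ 5662.50000.

E[X] = 11325/2 = 5662.50000.


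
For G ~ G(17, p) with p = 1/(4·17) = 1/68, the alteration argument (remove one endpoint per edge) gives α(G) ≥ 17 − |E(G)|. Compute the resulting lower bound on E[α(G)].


E[|E(G)|] = C(17, 2)·p = 136 · (1/68) = 2.
E[α(G)] ≥ n − E[|E(G)|] = 17 − 2 = 15.
Numerically: ≈ 15.000.
(This is only a lower bound; the true E[α(G)] may be larger.)

E[α(G)] ≥ 15 ≈ 15.000.


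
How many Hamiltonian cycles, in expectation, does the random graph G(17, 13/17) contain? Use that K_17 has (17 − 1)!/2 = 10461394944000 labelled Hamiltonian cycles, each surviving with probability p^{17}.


K_17 has (17 − 1)!/2 = 10461394944000 labelled Hamiltonian cycles.
For each such Hamiltonian cycle H, let X_H = 1 if all 17 edges of H are present in G. Then P[X_H = 1] = p^{17} = (13/17)^{17} = 8650415919381337933/827240261886336764177.
Summing the indicators: E[X] = Σ_H E[X_H] = 10461394944000 · p^{17} = 10461394944000 · 8650415919381337933/827240261886336764177 = 90495417362513040260241610752000/827240261886336764177.
Numerically: E[X] ≈ 1.0939e+11.

E[X] = 10461394944000 · (13/17)^{17} = 90495417362513040260241610752000/827240261886336764177 ≈ 1.0939e+11.


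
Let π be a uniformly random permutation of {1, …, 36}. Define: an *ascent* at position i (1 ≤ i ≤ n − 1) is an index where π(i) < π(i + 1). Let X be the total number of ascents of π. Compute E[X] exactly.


Write X = Σ X_I over i = 1, …, 35, with X_I the indicator of one ascent.
There are 35 indicators.
For each fixed i, the pair (π(i), π(i+1)) is a uniformly random ordered pair of distinct values from {1, …, 36}; by symmetry P[π(i) < π(i+1)] = 1/2.
By linearity: E[X] = 35 · (1/2) = (36 − 1) · (1/2) = 35/2 ≈ 17.50000.

E[X] = 35/2 = 17.50000.


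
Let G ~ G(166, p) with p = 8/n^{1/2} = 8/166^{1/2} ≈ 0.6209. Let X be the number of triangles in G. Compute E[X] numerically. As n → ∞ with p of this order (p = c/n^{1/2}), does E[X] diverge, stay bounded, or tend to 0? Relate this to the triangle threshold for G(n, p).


Number of potential triangles: C(166, 3) = 748660.
Each occurs with probability p³ ≈ (0.6209)³ ≈ 2.393910e-01.
By linearity: E[X] = C(166, 3)·p³ ≈ 748660 · 2.393910e-01 ≈ 179222.4702.
Since α = 1/2 < 1, p = c/n^{1/2} ≫ 1/n is above the triangle threshold p ~ 1/n. Asymptotically E[X] ~ (c³/6)·n^{3(1−α)} = (8³/6)·n^{1.5} → ∞; triangles are abundant w.h.p.

E[X] ≈ 179222.4702; in regime p = Θ(1/n^{1/2}) E[X] diverges (above the triangle threshold p ~ 1/n).


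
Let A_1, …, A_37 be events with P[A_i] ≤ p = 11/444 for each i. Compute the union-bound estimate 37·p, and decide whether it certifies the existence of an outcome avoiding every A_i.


Union bound: P[∪_{i=1}^{37} A_i] ≤ Σ_i P[A_i] ≤ 37·p = 37·(11/444) = 11/12.
Numerically: 11/12 ≈ 0.9166667.
Is 11/12 < 1? YES.
Since P[∪ A_i] ≤ 11/12 < 1, the complement has P[∩ A_i^c] ≥ 1 − 11/12 = 1/12 > 0, so some outcome avoids every A_i.

37·p = 11/12 ≈ 0.9166667; existence CERTIFIED by the union bound.


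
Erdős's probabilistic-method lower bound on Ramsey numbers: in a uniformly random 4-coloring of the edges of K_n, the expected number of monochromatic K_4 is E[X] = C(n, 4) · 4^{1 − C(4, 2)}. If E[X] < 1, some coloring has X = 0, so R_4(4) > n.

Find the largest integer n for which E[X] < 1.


We need C(n, 4) · 4^{1 − 6} < 1, i.e. C(n, 4) < 4^{6 − 1} = 1024.
Check values of n near the boundary:
  n = 13: C(13, 4) = 715; 715 < 1024? YES
  n = 14: C(14, 4) = 1001; 1001 < 1024? YES
  n = 15: C(15, 4) = 1365; 1365 < 1024? NO
  n = 16: C(16, 4) = 1820; 1820 < 1024? NO
  n = 17: C(17, 4) = 2380; 2380 < 1024? NO
The largest n with C(n, 4) < 1024 is n = 14 (where E[X] = 1001/1024 ≈ 0.977539). Hence R_4(4) > 14, i.e. R_4(4) ≥ 15.

Largest n = 14; hence R_4(4) > 14.


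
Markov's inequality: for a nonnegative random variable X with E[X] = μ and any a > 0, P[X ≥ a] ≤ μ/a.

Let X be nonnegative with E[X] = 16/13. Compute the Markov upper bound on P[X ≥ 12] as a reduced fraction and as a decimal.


μ = E[X] = 16/13, a = 12.
Markov: P[X ≥ 12] ≤ μ/a = (16/13)/12 = 4/39.
Numerically: ≈ 0.10256.
(Since a = 12 > μ = 1.23077, the bound 4/39 is < 1 and informative.)

P[X ≥ 12] ≤ 4/39 ≈ 0.10256.


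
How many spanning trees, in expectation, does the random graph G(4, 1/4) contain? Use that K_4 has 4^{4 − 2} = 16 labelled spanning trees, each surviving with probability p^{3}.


K_4 has 4^{4 − 2} = 16 labelled spanning trees.
For each such spanning tree H, let X_H = 1 if all 3 edges of H are present in G. Then P[X_H = 1] = p^{3} = (1/4)^{3} = 1/64.
By linearity of expectation: E[X] = Σ_H E[X_H] = 16 · p^{3} = 16 · 1/64 = 1/4.
Numerically: E[X] ≈ 0.25.

E[X] = 16 · (1/4)^{3} = 1/4 ≈ 0.25.


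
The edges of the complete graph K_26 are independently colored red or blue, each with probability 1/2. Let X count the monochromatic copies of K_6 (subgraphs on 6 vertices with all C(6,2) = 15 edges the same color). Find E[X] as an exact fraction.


Let X = Σ_S X_S over the C(26, 6) = 230230 subsets S of size 6, where X_S = 1 if the K_6 on S is monochromatic.
For a fixed S, the K_6 on S has C(6, 2) = 15 edges. P[all 15 edges red] = (1/2)^15, and likewise for blue, so P[monochromatic] = 2·(1/2)^15 = 2^{1 − 15} = 1/16384.
By linearity of expectation: E[X] = C(26, 6) · 2^{1 − 15} = 230230 · 1/16384 = 115115/8192.
Numerically: E[X] ≈ 14.05212.

E[X] = C(26,6)·2^(1−C(6,2)) = 115115/8192 ≈ 14.05212.


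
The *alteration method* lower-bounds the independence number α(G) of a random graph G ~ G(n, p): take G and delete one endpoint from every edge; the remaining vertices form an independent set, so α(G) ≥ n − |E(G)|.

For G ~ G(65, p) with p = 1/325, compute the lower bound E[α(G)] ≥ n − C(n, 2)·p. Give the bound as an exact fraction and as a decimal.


E[|E(G)|] = C(65, 2)·p = 2080 · (1/325) = 32/5.
E[α(G)] ≥ n − E[|E(G)|] = 65 − 32/5 = 293/5.
Numerically: ≈ 58.60000.
(This is only a lower bound; the true E[α(G)] may be larger.)

E[α(G)] ≥ 293/5 ≈ 58.60000.


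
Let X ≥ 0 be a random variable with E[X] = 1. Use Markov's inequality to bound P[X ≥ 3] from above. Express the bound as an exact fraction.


μ = E[X] = 1, a = 3.
Markov: P[X ≥ 3] ≤ μ/a = (1)/3 = 1/3.
Numerically: ≈ 0.333333.
(Since a = 3 > μ = 1.000000, the bound 1/3 is < 1 and informative.)

P[X ≥ 3] ≤ 1/3 ≈ 0.333333.


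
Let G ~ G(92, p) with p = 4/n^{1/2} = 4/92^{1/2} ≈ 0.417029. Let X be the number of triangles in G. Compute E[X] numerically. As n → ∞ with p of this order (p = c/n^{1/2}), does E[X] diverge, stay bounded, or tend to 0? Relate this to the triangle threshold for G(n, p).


Number of potential triangles: C(92, 3) = 125580.
Each occurs with probability p³ ≈ (0.417029)³ ≈ 7.25267527e-02.
By linearity: E[X] = C(92, 3)·p³ ≈ 125580 · 7.25267527e-02 ≈ 9107.909606.
Since α = 1/2 < 1, p = c/n^{1/2} ≫ 1/n is above the triangle threshold p ~ 1/n. Asymptotically E[X] ~ (c³/6)·n^{3(1−α)} = (4³/6)·n^{1.5} → ∞; triangles are abundant w.h.p.

E[X] ≈ 9107.909606; in regime p = Θ(1/n^{1/2}) E[X] diverges (above the triangle threshold p ~ 1/n).


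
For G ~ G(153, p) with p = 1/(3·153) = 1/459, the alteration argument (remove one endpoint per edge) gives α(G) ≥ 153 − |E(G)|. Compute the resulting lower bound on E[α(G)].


E[|E(G)|] = C(153, 2)·p = 11628 · (1/459) = 76/3.
E[α(G)] ≥ n − E[|E(G)|] = 153 − 76/3 = 383/3.
Numerically: ≈ 127.667.
(This is only a lower bound; the true E[α(G)] may be larger.)

E[α(G)] ≥ 383/3 ≈ 127.667.


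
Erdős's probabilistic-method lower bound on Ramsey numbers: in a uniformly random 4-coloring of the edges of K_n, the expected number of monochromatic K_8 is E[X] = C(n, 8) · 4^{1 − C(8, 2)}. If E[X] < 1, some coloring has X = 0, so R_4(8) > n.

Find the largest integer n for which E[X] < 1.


We need C(n, 8) · 4^{1 − 28} < 1, i.e. C(n, 8) < 4^{28 − 1} = 18014398509481984.
Check values of n near the boundary:
  n = 403: C(403, 8) = 16090020602228430; 16090020602228430 < 18014398509481984? YES
  n = 404: C(404, 8) = 16415071523485570; 16415071523485570 < 18014398509481984? YES
  n = 405: C(405, 8) = 16745853821188050; 16745853821188050 < 18014398509481984? YES
  n = 406: C(406, 8) = 17082453897995850; 17082453897995850 < 18014398509481984? YES
  n = 407: C(407, 8) = 17424959239309050; 17424959239309050 < 18014398509481984? YES
  n = 408: C(408, 8) = 17773458424095231; 17773458424095231 < 18014398509481984? YES
  n = 409: C(409, 8) = 18128041135797879; 18128041135797879 < 18014398509481984? NO
The largest n with C(n, 8) < 18014398509481984 is n = 408 (where E[X] = 17773458424095231/18014398509481984 ≈ 0.987). Hence R_4(8) > 408, i.e. R_4(8) ≥ 409.

Largest n = 408; hence R_4(8) > 408.


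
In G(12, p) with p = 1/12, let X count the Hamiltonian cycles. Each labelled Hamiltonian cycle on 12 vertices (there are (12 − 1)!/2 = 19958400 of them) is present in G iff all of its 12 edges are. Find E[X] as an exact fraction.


K_12 has (12 − 1)!/2 = 19958400 labelled Hamiltonian cycles.
For each such Hamiltonian cycle H, let X_H = 1 if all 12 edges of H are present in G. Then P[X_H = 1] = p^{12} = (1/12)^{12} = 1/8916100448256.
Summing the indicators: E[X] = Σ_H E[X_H] = 19958400 · p^{12} = 19958400 · 1/8916100448256 = 1925/859963392.
Numerically: E[X] ≈ 2.2385e-06.

E[X] = 19958400 · (1/12)^{12} = 1925/859963392 ≈ 2.2385e-06.


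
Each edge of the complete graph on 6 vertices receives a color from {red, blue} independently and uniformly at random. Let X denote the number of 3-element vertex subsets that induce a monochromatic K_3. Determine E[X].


Let X = Σ_S X_S over the C(6, 3) = 20 subsets S of size 3, where X_S = 1 if the K_3 on S is monochromatic.
For a fixed S, the K_3 on S has C(3, 2) = 3 edges. P[all 3 edges red] = (1/2)^3, and likewise for blue, so P[monochromatic] = 2·(1/2)^3 = 2^{1 − 3} = 1/4.
Summing: E[X] = C(6, 3) · 2^{1 − 3} = 20 · 1/4 = 5.
Numerically: E[X] ≈ 5.00000.

E[X] = C(6,3)·2^(1−C(3,2)) = 5 ≈ 5.00000.


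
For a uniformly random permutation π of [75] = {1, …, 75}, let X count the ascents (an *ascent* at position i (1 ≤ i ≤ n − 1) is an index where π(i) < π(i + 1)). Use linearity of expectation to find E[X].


Write X = Σ X_I over i = 1, …, 74, with X_I the indicator of one ascent.
There are 74 indicators.
For each fixed i, the pair (π(i), π(i+1)) is a uniformly random ordered pair of distinct values from {1, …, 75}; by symmetry P[π(i) < π(i+1)] = 1/2.
By linearity: E[X] = 74 · (1/2) = (75 − 1) · (1/2) = 37 ≈ 37.000000.

E[X] = 37 = 37.000000.


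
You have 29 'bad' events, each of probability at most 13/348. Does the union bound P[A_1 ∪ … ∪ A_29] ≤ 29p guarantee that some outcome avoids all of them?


Union bound: P[∪_{i=1}^{29} A_i] ≤ Σ_i P[A_i] ≤ 29·p = 29·(13/348) = 13/12.
Numerically: 13/12 ≈ 1.083333.
Is 13/12 < 1? NO.
Since the bound 13/12 is ≥ 1, the union bound is uninformative here; it does NOT by itself certify existence.

29·p = 13/12 ≈ 1.083333; existence NOT certified by the union bound.


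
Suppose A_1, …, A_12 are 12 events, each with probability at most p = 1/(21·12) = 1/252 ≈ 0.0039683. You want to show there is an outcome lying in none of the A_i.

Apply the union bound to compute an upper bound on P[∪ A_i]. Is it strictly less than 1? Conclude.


Union bound: P[∪_{i=1}^{12} A_i] ≤ Σ_i P[A_i] ≤ 12·p = 12·(1/252) = 1/21.
Numerically: 1/21 ≈ 0.0476190.
Is 1/21 < 1? YES.
Since P[∪ A_i] ≤ 1/21 < 1, the complement has P[∩ A_i^c] ≥ 1 − 1/21 = 20/21 > 0, so some outcome avoids every A_i.

12·p = 1/21 ≈ 0.0476190; existence CERTIFIED by the union bound.


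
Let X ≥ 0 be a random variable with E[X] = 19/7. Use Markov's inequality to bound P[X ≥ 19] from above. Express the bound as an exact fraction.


μ = E[X] = 19/7, a = 19.
Markov: P[X ≥ 19] ≤ μ/a = (19/7)/19 = 1/7.
Numerically: ≈ 0.14286.
(Since a = 19 > μ = 2.71429, the bound 1/7 is < 1 and informative.)

P[X ≥ 19] ≤ 1/7 ≈ 0.14286.


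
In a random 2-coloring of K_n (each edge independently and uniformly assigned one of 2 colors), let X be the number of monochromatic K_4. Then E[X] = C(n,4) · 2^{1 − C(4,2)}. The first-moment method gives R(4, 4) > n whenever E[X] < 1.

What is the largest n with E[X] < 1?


We need C(n, 4) · 2^{1 − 6} < 1, i.e. C(n, 4) < 2^{6 − 1} = 32.
Check values of n near the boundary:
  n = 5: C(5, 4) = 5; 5 < 32? YES
  n = 6: C(6, 4) = 15; 15 < 32? YES
  n = 7: C(7, 4) = 35; 35 < 32? NO
The largest n with C(n, 4) < 32 is n = 6 (where E[X] = 15/32 ≈ 0.46875). Hence R(4, 4) > 6, i.e. R(4, 4) ≥ 7.

Largest n = 6; hence R(4, 4) > 6.


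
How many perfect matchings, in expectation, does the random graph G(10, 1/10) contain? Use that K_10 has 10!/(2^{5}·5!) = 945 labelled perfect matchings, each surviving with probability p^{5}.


K_10 has 10!/(2^{5}·5!) = 945 labelled perfect matchings.
For each such perfect matching H, let X_H = 1 if all 5 edges of H are present in G. Then P[X_H = 1] = p^{5} = (1/10)^{5} = 1/100000.
By linearity of expectation: E[X] = Σ_H E[X_H] = 945 · p^{5} = 945 · 1/100000 = 189/20000.
Numerically: E[X] ≈ 0.00945.

E[X] = 945 · (1/10)^{5} = 189/20000 ≈ 0.00945.


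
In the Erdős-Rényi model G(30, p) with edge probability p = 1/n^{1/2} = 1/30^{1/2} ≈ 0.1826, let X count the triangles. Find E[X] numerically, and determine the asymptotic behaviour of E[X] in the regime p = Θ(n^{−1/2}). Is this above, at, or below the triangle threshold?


Number of potential triangles: C(30, 3) = 4060.
Each occurs with probability p³ ≈ (0.1826)³ ≈ 6.085806e-03.
By linearity: E[X] = C(30, 3)·p³ ≈ 4060 · 6.085806e-03 ≈ 24.7084.
Since α = 1/2 < 1, p = c/n^{1/2} ≫ 1/n is above the triangle threshold p ~ 1/n. Asymptotically E[X] ~ (c³/6)·n^{3(1−α)} = (1³/6)·n^{1.5} → ∞; triangles are abundant w.h.p.

E[X] ≈ 24.7084; in regime p = Θ(1/n^{1/2}) E[X] diverges (above the triangle threshold p ~ 1/n).


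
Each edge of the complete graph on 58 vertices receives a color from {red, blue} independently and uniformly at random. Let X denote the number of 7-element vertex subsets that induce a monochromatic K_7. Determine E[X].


Let X = Σ_S X_S over the C(58, 7) = 300674088 subsets S of size 7, where X_S = 1 if the K_7 on S is monochromatic.
For a fixed S, the K_7 on S has C(7, 2) = 21 edges. P[all 21 edges red] = (1/2)^21, and likewise for blue, so P[monochromatic] = 2·(1/2)^21 = 2^{1 − 21} = 1/1048576.
By linearity: E[X] = C(58, 7) · 2^{1 − 21} = 300674088 · 1/1048576 = 37584261/131072.
Numerically: E[X] ≈ 286.74516.

E[X] = C(58,7)·2^(1−C(7,2)) = 37584261/131072 ≈ 286.74516.


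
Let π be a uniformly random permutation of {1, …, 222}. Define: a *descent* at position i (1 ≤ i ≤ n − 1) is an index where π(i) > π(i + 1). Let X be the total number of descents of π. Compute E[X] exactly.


Write X = Σ X_I over i = 1, …, 221, with X_I the indicator of one descent.
There are 221 indicators.
For each fixed i, the pair (π(i), π(i+1)) is a uniformly random ordered pair of distinct values from {1, …, 222}; by symmetry P[π(i) > π(i+1)] = 1/2.
By linearity: E[X] = 221 · (1/2) = (222 − 1) · (1/2) = 221/2 ≈ 110.50000.

E[X] = 221/2 = 110.50000.


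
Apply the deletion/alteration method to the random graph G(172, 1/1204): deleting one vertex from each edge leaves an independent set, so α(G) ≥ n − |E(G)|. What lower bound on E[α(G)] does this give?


E[|E(G)|] = C(172, 2)·p = 14706 · (1/1204) = 171/14.
E[α(G)] ≥ n − E[|E(G)|] = 172 − 171/14 = 2237/14.
Numerically: ≈ 159.785714.
(This is only a lower bound; the true E[α(G)] may be larger.)

E[α(G)] ≥ 2237/14 ≈ 159.785714.


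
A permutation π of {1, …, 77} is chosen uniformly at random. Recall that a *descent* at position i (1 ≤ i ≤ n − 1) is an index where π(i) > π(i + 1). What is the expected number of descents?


Write X = Σ X_I over i = 1, …, 76, with X_I the indicator of one descent.
There are 76 indicators.
For each fixed i, the pair (π(i), π(i+1)) is a uniformly random ordered pair of distinct values from {1, …, 77}; by symmetry P[π(i) > π(i+1)] = 1/2.
By linearity: E[X] = 76 · (1/2) = (77 − 1) · (1/2) = 38 ≈ 38.000.

E[X] = 38 = 38.000.


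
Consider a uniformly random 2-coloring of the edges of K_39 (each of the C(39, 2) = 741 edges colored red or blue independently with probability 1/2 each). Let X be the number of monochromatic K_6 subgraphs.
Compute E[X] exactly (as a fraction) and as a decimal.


Let X = Σ_S X_S over the C(39, 6) = 3262623 subsets S of size 6, where X_S = 1 if the K_6 on S is monochromatic.
For a fixed S, the K_6 on S has C(6, 2) = 15 edges. P[all 15 edges red] = (1/2)^15, and likewise for blue, so P[monochromatic] = 2·(1/2)^15 = 2^{1 − 15} = 1/16384.
Summing: E[X] = C(39, 6) · 2^{1 − 15} = 3262623 · 1/16384 = 3262623/16384.
Numerically: E[X] ≈ 199.134705.

E[X] = C(39,6)·2^(1−C(6,2)) = 3262623/16384 ≈ 199.134705.


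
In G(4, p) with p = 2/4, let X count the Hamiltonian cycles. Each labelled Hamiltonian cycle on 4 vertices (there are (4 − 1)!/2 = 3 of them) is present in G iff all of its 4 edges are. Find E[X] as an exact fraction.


K_4 has (4 − 1)!/2 = 3 labelled Hamiltonian cycles.
For each such Hamiltonian cycle H, let X_H = 1 if all 4 edges of H are present in G. Then P[X_H = 1] = p^{4} = (1/2)^{4} = 1/16.
By linearity of expectation: E[X] = Σ_H E[X_H] = 3 · p^{4} = 3 · 1/16 = 3/16.
Numerically: E[X] ≈ 0.188.

E[X] = 3 · (1/2)^{4} = 3/16 ≈ 0.188.


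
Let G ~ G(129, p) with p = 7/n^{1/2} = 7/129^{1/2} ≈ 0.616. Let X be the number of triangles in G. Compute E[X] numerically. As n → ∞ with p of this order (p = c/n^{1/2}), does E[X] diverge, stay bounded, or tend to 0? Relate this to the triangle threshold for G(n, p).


Number of potential triangles: C(129, 3) = 349504.
Each occurs with probability p³ ≈ (0.616)³ ≈ 2.34104e-01.
By linearity: E[X] = C(129, 3)·p³ ≈ 349504 · 2.34104e-01 ≈ 81820.420.
Since α = 1/2 < 1, p = c/n^{1/2} ≫ 1/n is above the triangle threshold p ~ 1/n. Asymptotically E[X] ~ (c³/6)·n^{3(1−α)} = (7³/6)·n^{1.5} → ∞; triangles are abundant w.h.p.

E[X] ≈ 81820.420; in regime p = Θ(1/n^{1/2}) E[X] diverges (above the triangle threshold p ~ 1/n).


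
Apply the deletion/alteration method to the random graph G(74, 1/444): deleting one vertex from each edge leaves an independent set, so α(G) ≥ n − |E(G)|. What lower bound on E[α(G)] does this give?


E[|E(G)|] = C(74, 2)·p = 2701 · (1/444) = 73/12.
E[α(G)] ≥ n − E[|E(G)|] = 74 − 73/12 = 815/12.
Numerically: ≈ 67.916667.
(This is only a lower bound; the true E[α(G)] may be larger.)

E[α(G)] ≥ 815/12 ≈ 67.916667.


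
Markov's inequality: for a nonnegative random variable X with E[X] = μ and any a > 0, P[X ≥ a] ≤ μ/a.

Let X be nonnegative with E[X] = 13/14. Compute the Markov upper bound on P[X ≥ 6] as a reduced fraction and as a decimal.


μ = E[X] = 13/14, a = 6.
Markov: P[X ≥ 6] ≤ μ/a = (13/14)/6 = 13/84.
Numerically: ≈ 0.15476.
(Since a = 6 > μ = 0.92857, the bound 13/84 is < 1 and informative.)

P[X ≥ 6] ≤ 13/84 ≈ 0.15476.


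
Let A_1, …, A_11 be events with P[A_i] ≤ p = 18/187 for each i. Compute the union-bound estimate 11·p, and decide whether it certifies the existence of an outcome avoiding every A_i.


Union bound: P[∪_{i=1}^{11} A_i] ≤ Σ_i P[A_i] ≤ 11·p = 11·(18/187) = 18/17.
Numerically: 18/17 ≈ 1.0588.
Is 18/17 < 1? NO.
Since the bound 18/17 is ≥ 1, the union bound is uninformative here; it does NOT by itself certify existence.

11·p = 18/17 ≈ 1.0588; existence NOT certified by the union bound.


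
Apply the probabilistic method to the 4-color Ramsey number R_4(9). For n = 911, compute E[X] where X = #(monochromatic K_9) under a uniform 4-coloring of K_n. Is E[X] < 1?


E[X] = C(911, 9) · 4^{1 − 36} = 1144686900492291197405 · 4^{−35} = 1144686900492291197405/1180591620717411303424.
As a reduced fraction: E[X] = 1144686900492291197405/1180591620717411303424 ≈ 0.970.
Is E[X] < 1? YES.
Since E[X] < 1, there exists a 4-coloring of K_{911} with no monochromatic K_9; hence R_4(9) > 911.

E[X] = 1144686900492291197405/1180591620717411303424 ≈ 0.970; E[X] < 1, so R_4(9) > 911.


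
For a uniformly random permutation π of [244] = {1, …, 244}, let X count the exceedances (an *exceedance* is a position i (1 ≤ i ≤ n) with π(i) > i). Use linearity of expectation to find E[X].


Write X = Σ_{i=1}^{244} X_i, where X_i = 1_{π(i) > i}.
For each fixed i, π(i) is uniform over {1, …, 244} (marginal of a uniform permutation), so P[π(i) > i] = (n − i)/n. Summing: Σ_{i=1}^{244} (n − i)/n = (0 + 1 + … + 243)/244 = 244(244 − 1)/(2·244) = (244 − 1)/2.
Hence E[X] = Σ_{i=1}^{244} (244 − i)/244 = 243/2 ≈ 121.500000.

E[X] = 243/2 = 121.500000.


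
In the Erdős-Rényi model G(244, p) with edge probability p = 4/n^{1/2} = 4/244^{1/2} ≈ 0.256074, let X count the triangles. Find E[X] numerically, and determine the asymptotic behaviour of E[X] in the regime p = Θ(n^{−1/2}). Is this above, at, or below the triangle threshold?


Number of potential triangles: C(244, 3) = 2391444.
Each occurs with probability p³ ≈ (0.256074)³ ≈ 1.67917220e-02.
By linearity: E[X] = C(244, 3)·p³ ≈ 2391444 · 1.67917220e-02 ≈ 40156.462727.
Since α = 1/2 < 1, p = c/n^{1/2} ≫ 1/n is above the triangle threshold p ~ 1/n. Asymptotically E[X] ~ (c³/6)·n^{3(1−α)} = (4³/6)·n^{1.5} → ∞; triangles are abundant w.h.p.

E[X] ≈ 40156.462727; in regime p = Θ(1/n^{1/2}) E[X] diverges (above the triangle threshold p ~ 1/n).


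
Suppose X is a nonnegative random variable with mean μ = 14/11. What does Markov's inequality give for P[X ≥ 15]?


μ = E[X] = 14/11, a = 15.
Markov: P[X ≥ 15] ≤ μ/a = (14/11)/15 = 14/165.
Numerically: ≈ 0.0848.
(Since a = 15 > μ = 1.2727, the bound 14/165 is < 1 and informative.)

P[X ≥ 15] ≤ 14/165 ≈ 0.0848.


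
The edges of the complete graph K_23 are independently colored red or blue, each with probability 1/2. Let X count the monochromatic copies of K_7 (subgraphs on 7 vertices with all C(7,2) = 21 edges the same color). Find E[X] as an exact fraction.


Let X = Σ_S X_S over the C(23, 7) = 245157 subsets S of size 7, where X_S = 1 if the K_7 on S is monochromatic.
For a fixed S, the K_7 on S has C(7, 2) = 21 edges. P[all 21 edges red] = (1/2)^21, and likewise for blue, so P[monochromatic] = 2·(1/2)^21 = 2^{1 − 21} = 1/1048576.
Summing: E[X] = C(23, 7) · 2^{1 − 21} = 245157 · 1/1048576 = 245157/1048576.
Numerically: E[X] ≈ 0.234.

E[X] = C(23,7)·2^(1−C(7,2)) = 245157/1048576 ≈ 0.234.


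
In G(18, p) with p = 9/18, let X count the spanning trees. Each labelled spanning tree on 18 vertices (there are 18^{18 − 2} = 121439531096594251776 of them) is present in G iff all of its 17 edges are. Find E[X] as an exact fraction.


K_18 has 18^{18 − 2} = 121439531096594251776 labelled spanning trees.
For each such spanning tree H, let X_H = 1 if all 17 edges of H are present in G. Then P[X_H = 1] = p^{17} = (1/2)^{17} = 1/131072.
Summing the indicators: E[X] = Σ_H E[X_H] = 121439531096594251776 · p^{17} = 121439531096594251776 · 1/131072 = 1853020188851841/2.
Numerically: E[X] ≈ 9.2651e+14.

E[X] = 121439531096594251776 · (1/2)^{17} = 1853020188851841/2 ≈ 9.2651e+14.


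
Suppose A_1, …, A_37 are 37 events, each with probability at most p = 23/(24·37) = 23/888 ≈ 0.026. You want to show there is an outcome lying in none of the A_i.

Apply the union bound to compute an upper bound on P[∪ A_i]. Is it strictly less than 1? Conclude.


Union bound: P[∪_{i=1}^{37} A_i] ≤ Σ_i P[A_i] ≤ 37·p = 37·(23/888) = 23/24.
Numerically: 23/24 ≈ 0.958.
Is 23/24 < 1? YES.
Since P[∪ A_i] ≤ 23/24 < 1, the complement has P[∩ A_i^c] ≥ 1 − 23/24 = 1/24 > 0, so some outcome avoids every A_i.

37·p = 23/24 ≈ 0.958; existence CERTIFIED by the union bound.


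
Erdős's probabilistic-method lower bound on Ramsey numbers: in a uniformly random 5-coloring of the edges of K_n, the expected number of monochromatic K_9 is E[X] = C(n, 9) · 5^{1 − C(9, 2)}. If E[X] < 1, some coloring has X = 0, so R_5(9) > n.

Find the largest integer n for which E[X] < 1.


We need C(n, 9) · 5^{1 − 36} < 1, i.e. C(n, 9) < 5^{36 − 1} = 2910383045673370361328125.
Check values of n near the boundary:
  n = 2166: C(2166, 9) = 2844037944203015677277940; 2844037944203015677277940 < 2910383045673370361328125? YES
  n = 2167: C(2167, 9) = 2855899084841489792706810; 2855899084841489792706810 < 2910383045673370361328125? YES
  n = 2168: C(2168, 9) = 2867804175977929537095120; 2867804175977929537095120 < 2910383045673370361328125? YES
  n = 2169: C(2169, 9) = 2879753360044504243499683; 2879753360044504243499683 < 2910383045673370361328125? YES
  n = 2170: C(2170, 9) = 2891746779868845075610510; 2891746779868845075610510 < 2910383045673370361328125? YES
  n = 2171: C(2171, 9) = 2903784578674959601827205; 2903784578674959601827205 < 2910383045673370361328125? YES
  n = 2172: C(2172, 9) = 2915866900084148060642020; 2915866900084148060642020 < 2910383045673370361328125? NO
The largest n with C(n, 9) < 2910383045673370361328125 is n = 2171 (where E[X] = 580756915734991920365441/582076609134674072265625 ≈ 0.9977). Hence R_5(9) > 2171, i.e. R_5(9) ≥ 2172.

Largest n = 2171; hence R_5(9) > 2171.


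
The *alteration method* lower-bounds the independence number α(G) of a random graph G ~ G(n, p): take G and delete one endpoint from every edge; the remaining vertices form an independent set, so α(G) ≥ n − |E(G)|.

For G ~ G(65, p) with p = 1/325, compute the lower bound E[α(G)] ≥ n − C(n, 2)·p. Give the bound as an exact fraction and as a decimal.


E[|E(G)|] = C(65, 2)·p = 2080 · (1/325) = 32/5.
E[α(G)] ≥ n − E[|E(G)|] = 65 − 32/5 = 293/5.
Numerically: ≈ 58.6000.
(This is only a lower bound; the true E[α(G)] may be larger.)

E[α(G)] ≥ 293/5 ≈ 58.6000.


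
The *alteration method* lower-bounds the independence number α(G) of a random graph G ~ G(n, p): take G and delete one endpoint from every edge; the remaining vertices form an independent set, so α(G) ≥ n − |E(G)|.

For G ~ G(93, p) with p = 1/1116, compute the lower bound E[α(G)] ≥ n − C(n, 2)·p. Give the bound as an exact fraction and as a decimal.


E[|E(G)|] = C(93, 2)·p = 4278 · (1/1116) = 23/6.
E[α(G)] ≥ n − E[|E(G)|] = 93 − 23/6 = 535/6.
Numerically: ≈ 89.16667.
(This is only a lower bound; the true E[α(G)] may be larger.)

E[α(G)] ≥ 535/6 ≈ 89.16667.


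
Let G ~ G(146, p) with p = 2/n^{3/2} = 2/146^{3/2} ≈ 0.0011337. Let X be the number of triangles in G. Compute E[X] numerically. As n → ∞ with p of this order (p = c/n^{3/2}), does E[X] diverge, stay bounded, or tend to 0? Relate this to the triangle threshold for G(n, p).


Number of potential triangles: C(146, 3) = 508080.
Each occurs with probability p³ ≈ (0.0011337)³ ≈ 1.4571429e-09.
By linearity: E[X] = C(146, 3)·p³ ≈ 508080 · 1.4571429e-09 ≈ 0.00074.
Since α = 3/2 > 1, p = c/n^{3/2} = o(1/n) is below the triangle threshold p ~ 1/n. Asymptotically E[X] ~ (c³/6)·n^{3(1−α)} = (2³/6)·n^{-1.5} → 0, so by Markov's inequality G has no triangles w.h.p.

E[X] ≈ 0.00074; in regime p = Θ(1/n^{3/2}) E[X] tends to 0 (below the triangle threshold p ~ 1/n).


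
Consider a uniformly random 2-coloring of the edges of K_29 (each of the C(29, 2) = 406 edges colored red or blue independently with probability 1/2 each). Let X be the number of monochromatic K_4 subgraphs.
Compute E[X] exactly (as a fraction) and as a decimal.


Let X = Σ_S X_S over the C(29, 4) = 23751 subsets S of size 4, where X_S = 1 if the K_4 on S is monochromatic.
For a fixed S, the K_4 on S has C(4, 2) = 6 edges. P[all 6 edges red] = (1/2)^6, and likewise for blue, so P[monochromatic] = 2·(1/2)^6 = 2^{1 − 6} = 1/32.
Summing: E[X] = C(29, 4) · 2^{1 − 6} = 23751 · 1/32 = 23751/32.
Numerically: E[X] ≈ 742.219.

E[X] = C(29,4)·2^(1−C(4,2)) = 23751/32 ≈ 742.219.


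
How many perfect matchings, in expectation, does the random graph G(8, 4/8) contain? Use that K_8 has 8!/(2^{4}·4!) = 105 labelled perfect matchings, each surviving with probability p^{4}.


K_8 has 8!/(2^{4}·4!) = 105 labelled perfect matchings.
For each such perfect matching H, let X_H = 1 if all 4 edges of H are present in G. Then P[X_H = 1] = p^{4} = (1/2)^{4} = 1/16.
Summing the indicators: E[X] = Σ_H E[X_H] = 105 · p^{4} = 105 · 1/16 = 105/16.
Numerically: E[X] ≈ 6.56.

E[X] = 105 · (1/2)^{4} = 105/16 ≈ 6.56.


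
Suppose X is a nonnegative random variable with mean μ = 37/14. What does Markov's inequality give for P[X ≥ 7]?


μ = E[X] = 37/14, a = 7.
Markov: P[X ≥ 7] ≤ μ/a = (37/14)/7 = 37/98.
Numerically: ≈ 0.3776.
(Since a = 7 > μ = 2.6429, the bound 37/98 is < 1 and informative.)

P[X ≥ 7] ≤ 37/98 ≈ 0.3776.


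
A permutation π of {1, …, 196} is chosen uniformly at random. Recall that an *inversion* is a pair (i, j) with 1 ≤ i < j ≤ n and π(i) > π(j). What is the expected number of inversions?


Write X = Σ X_I over the C(196, 2) = 19110 pairs i < j, with X_I the indicator of one inversion.
There are 19110 indicators.
For each fixed pair i < j, the values π(i) and π(j) are two distinct elements of {1, …, 196} in uniformly random order; by symmetry P[π(i) > π(j)] = 1/2.
By linearity: E[X] = 19110 · (1/2) = C(196, 2) · (1/2) = 19110/2 = 9555 ≈ 9555.000.

E[X] = 9555 = 9555.000.


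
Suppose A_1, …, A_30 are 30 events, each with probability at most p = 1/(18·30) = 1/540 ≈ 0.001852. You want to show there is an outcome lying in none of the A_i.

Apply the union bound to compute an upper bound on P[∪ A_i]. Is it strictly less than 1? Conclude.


Union bound: P[∪_{i=1}^{30} A_i] ≤ Σ_i P[A_i] ≤ 30·p = 30·(1/540) = 1/18.
Numerically: 1/18 ≈ 0.055556.
Is 1/18 < 1? YES.
Since P[∪ A_i] ≤ 1/18 < 1, the complement has P[∩ A_i^c] ≥ 1 − 1/18 = 17/18 > 0, so some outcome avoids every A_i.

30·p = 1/18 ≈ 0.055556; existence CERTIFIED by the union bound.


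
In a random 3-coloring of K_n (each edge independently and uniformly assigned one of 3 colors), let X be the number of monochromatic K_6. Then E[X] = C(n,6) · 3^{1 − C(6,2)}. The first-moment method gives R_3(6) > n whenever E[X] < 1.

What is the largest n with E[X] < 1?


We need C(n, 6) · 3^{1 − 15} < 1, i.e. C(n, 6) < 3^{15 − 1} = 4782969.
Check values of n near the boundary:
  n = 39: C(39, 6) = 3262623; 3262623 < 4782969? YES
  n = 40: C(40, 6) = 3838380; 3838380 < 4782969? YES
  n = 41: C(41, 6) = 4496388; 4496388 < 4782969? YES
  n = 42: C(42, 6) = 5245786; 5245786 < 4782969? NO
  n = 43: C(43, 6) = 6096454; 6096454 < 4782969? NO
The largest n with C(n, 6) < 4782969 is n = 41 (where E[X] = 1498796/1594323 ≈ 0.940083). Hence R_3(6) > 41, i.e. R_3(6) ≥ 42.

Largest n = 41; hence R_3(6) > 41.


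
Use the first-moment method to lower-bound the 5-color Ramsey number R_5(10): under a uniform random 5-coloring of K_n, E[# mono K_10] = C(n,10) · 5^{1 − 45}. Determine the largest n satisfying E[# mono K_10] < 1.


We need C(n, 10) · 5^{1 − 45} < 1, i.e. C(n, 10) < 5^{45 − 1} = 5684341886080801486968994140625.
Check values of n near the boundary:
  n = 5389: C(5389, 10) = 5645340767466558997768874792926; 5645340767466558997768874792926 < 5684341886080801486968994140625? YES
  n = 5390: C(5390, 10) = 5655833965919099070255434039753; 5655833965919099070255434039753 < 5684341886080801486968994140625? YES
  n = 5391: C(5391, 10) = 5666344714787188828795213697883; 5666344714787188828795213697883 < 5684341886080801486968994140625? YES
  n = 5392: C(5392, 10) = 5676873040158402483252283957448; 5676873040158402483252283957448 < 5684341886080801486968994140625? YES
  n = 5393: C(5393, 10) = 5687418968154238267170642278008; 5687418968154238267170642278008 < 5684341886080801486968994140625? NO
  n = 5394: C(5394, 10) = 5697982524930156243149785372878; 5697982524930156243149785372878 < 5684341886080801486968994140625? NO
  n = 5395: C(5395, 10) = 5708563736675616143322765475706; 5708563736675616143322765475706 < 5684341886080801486968994140625? NO
The largest n with C(n, 10) < 5684341886080801486968994140625 is n = 5392 (where E[X] = 5676873040158402483252283957448/5684341886080801486968994140625 ≈ 0.9987). Hence R_5(10) > 5392, i.e. R_5(10) ≥ 5393.

Largest n = 5392; hence R_5(10) > 5392.


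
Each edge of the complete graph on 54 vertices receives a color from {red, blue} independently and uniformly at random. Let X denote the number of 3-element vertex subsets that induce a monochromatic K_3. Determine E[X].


Let X = Σ_S X_S over the C(54, 3) = 24804 subsets S of size 3, where X_S = 1 if the K_3 on S is monochromatic.
For a fixed S, the K_3 on S has C(3, 2) = 3 edges. P[all 3 edges red] = (1/2)^3, and likewise for blue, so P[monochromatic] = 2·(1/2)^3 = 2^{1 − 3} = 1/4.
Summing: E[X] = C(54, 3) · 2^{1 − 3} = 24804 · 1/4 = 6201.
Numerically: E[X] ≈ 6201.000.

E[X] = C(54,3)·2^(1−C(3,2)) = 6201 ≈ 6201.000.


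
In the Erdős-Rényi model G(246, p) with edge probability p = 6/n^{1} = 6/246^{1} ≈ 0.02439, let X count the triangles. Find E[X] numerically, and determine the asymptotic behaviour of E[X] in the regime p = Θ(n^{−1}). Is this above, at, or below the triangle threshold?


Number of potential triangles: C(246, 3) = 2450980.
Each occurs with probability p³ ≈ (0.02439)³ ≈ 1.450937e-05.
By linearity: E[X] = C(246, 3)·p³ ≈ 2450980 · 1.450937e-05 ≈ 35.5622.
Here α = 1, so p = 6/n is exactly at the triangle threshold p ~ 1/n. Asymptotically E[X] → c³/6 = 6³/6 = 36 ≈ 36.0000, a bounded constant. In this regime the triangle count is asymptotically Poisson(c³/6).

E[X] ≈ 35.5622; in regime p = Θ(1/n^{1}) E[X] stays bounded (at the triangle threshold p ~ 1/n).


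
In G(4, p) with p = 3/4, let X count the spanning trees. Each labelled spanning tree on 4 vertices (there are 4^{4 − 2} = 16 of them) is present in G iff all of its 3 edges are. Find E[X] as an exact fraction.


K_4 has 4^{4 − 2} = 16 labelled spanning trees.
For each such spanning tree H, let X_H = 1 if all 3 edges of H are present in G. Then P[X_H = 1] = p^{3} = (3/4)^{3} = 27/64.
Summing the indicators: E[X] = Σ_H E[X_H] = 16 · p^{3} = 16 · 27/64 = 27/4.
Numerically: E[X] ≈ 6.75.

E[X] = 16 · (3/4)^{3} = 27/4 ≈ 6.75.
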